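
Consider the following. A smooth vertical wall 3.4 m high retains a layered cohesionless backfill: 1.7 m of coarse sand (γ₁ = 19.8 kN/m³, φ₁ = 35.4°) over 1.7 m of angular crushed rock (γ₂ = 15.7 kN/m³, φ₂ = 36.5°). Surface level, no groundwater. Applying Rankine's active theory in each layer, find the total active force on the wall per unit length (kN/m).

K_a1 = tan²(45°−35.4°/2) = 0.2664; K_a2 = tan²(45°−36.5°/2) = 0.2541.
Layer 1: σ at base = K_a1 γ₁ h₁ = 8.967 kPa; P₁ = ½×8.967×1.7 = 7.622.
Layer 2: σ_v at top = γ₁h₁ = 33.66; σ_h top = K_a2×33.66 = 8.552; σ_h base = K_a2×(33.66+15.7×1.7) = 15.33.
P₂ = ½(8.552+15.33)×1.7 = 20.30. Total P_a = 7.622+20.30 = 27.92 kN/m.

27.9 kN/m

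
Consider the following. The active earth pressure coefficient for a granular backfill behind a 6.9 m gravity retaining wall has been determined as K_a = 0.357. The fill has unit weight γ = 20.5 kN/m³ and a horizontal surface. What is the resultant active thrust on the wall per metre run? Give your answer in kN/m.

174 kN/m

P = ½ K_a γ H² = 0.5 × 0.357 × 20.5 × 6.9² = 174.2 kN/m.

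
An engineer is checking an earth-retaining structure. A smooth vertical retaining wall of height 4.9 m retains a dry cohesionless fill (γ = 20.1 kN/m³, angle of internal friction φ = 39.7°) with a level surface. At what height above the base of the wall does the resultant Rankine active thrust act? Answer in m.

K_a = 0.2204.
The pressure distribution is triangular, so the resultant acts at H/3 above the base = 4.9/3 = 1.633 m.

1.63 m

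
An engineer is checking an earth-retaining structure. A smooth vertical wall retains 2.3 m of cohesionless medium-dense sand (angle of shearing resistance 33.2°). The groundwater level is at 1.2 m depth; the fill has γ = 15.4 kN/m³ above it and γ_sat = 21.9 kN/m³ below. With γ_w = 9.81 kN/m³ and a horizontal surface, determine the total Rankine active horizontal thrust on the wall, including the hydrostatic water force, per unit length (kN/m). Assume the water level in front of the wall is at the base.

17.3 kN/m

K_a = tan²(45° − φ/2) = 0.2924.
γ' = 21.9 − 9.81 = 12.09 kN/m³. Depth below WT = 1.1 m.
σ'_h at WT = K_a γ d_w = 5.403 kPa; at base = 5.403 + K_a γ' × 1.1 = 9.291 kPa.
P₁ (0–1.2 m) = ½×5.403×1.2 = 3.242. P₂ (1.2–2.3 m) = ½(5.403+9.291)×1.1 = 8.081.
P_w = ½ γ_w h₂² = 0.5×9.81×1.1² = 5.935. Total = 3.242+8.081+5.935 = 17.26 kN/m.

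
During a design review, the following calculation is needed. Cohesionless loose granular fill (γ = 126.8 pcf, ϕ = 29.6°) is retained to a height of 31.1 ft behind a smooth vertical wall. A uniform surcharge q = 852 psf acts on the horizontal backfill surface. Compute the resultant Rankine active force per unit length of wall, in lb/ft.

K_a = tan²(45° − φ/2) = 0.3387.
Soil triangle: ½ K_a γ H² = 0.5×0.3387×126.8×31.1² = 20770 lb/ft.
Surcharge rectangle: K_a q H = 0.3387×852×31.1 = 8976 lb/ft.
Total = 20770 + 8976 = 29750 lb/ft.

29700 lb/ft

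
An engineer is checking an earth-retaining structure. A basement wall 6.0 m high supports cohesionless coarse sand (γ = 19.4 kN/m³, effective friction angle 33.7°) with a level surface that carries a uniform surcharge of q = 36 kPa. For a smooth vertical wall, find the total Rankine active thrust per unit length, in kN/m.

162 kN/m

K_a = tan²(45° − φ/2) = 0.2863.
Soil triangle: ½ K_a γ H² = 0.5×0.2863×19.4×6.0² = 99.98 kN/m.
Surcharge rectangle: K_a q H = 0.2863×36×6.0 = 61.84 kN/m.
Total = 99.98 + 61.84 = 161.8 kN/m.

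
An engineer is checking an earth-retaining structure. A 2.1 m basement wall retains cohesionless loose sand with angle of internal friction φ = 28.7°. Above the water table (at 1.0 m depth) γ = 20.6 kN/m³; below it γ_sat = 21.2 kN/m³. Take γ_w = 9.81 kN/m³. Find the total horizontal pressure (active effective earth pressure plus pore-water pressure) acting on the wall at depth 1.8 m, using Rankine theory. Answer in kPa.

18.3 kPa

K_a = (1 − sin φ)/(1 + sin φ) = 0.3511.
γ' = 21.2 − 9.81 = 11.39 kN/m³.
Effective vertical stress at 1.8 m: σ'_v = 20.6×1.0 + 11.39×0.800 = 29.71 kPa.
σ'_h = K_a σ'_v = 0.3511 × 29.71 = 10.43 kPa; u = γ_w × 0.800 = 7.848 kPa.
Total σ_h = 10.43 + 7.848 = 18.28 kPa.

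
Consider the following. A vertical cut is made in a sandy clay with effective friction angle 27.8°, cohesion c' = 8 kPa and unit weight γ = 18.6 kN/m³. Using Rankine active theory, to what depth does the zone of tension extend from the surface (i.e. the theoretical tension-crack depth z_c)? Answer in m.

K_a = tan²(45° − 27.8°/2) = 0.3639; √K_a = 0.6032.
The active pressure is zero where K_a γ z = 2c√K_a, so z_c = 2c/(γ√K_a) = 2×8/(18.6×0.6032) = 1.426 m.

1.43 m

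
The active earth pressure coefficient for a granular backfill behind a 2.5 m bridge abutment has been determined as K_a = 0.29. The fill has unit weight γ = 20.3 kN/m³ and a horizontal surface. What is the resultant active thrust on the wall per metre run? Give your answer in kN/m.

P = ½ K_a γ H² = 0.5 × 0.29 × 20.3 × 2.5² = 18.40 kN/m.

18.4 kN/m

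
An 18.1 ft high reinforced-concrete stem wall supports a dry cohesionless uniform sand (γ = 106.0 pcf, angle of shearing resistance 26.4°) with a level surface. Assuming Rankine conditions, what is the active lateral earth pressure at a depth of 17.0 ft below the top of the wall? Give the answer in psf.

693 psf

K_a = (1 − sin φ)/(1 + sin φ) = 0.3844.
σ_h = K_a γ z = 0.3844 × 106.0 × 17.0 = 692.7 psf.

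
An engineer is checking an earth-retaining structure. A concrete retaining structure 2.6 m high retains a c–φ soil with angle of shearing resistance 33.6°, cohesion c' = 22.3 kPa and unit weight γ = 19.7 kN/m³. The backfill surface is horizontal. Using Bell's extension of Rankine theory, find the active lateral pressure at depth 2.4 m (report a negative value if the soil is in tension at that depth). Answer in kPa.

K_a = (1 − sin φ)/(1 + sin φ) = 0.2875.
σ_a = K_a γ z − 2c√K_a = 0.2875×19.7×2.4 − 2×22.3×0.5362 = -10.32 kPa.

-10.3 kPa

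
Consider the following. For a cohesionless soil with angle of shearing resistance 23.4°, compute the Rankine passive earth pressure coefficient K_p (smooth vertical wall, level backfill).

K_p = (1 + sin φ)/(1 − sin φ) = tan²(45° + 23.4°/2) = 2.318.

2.32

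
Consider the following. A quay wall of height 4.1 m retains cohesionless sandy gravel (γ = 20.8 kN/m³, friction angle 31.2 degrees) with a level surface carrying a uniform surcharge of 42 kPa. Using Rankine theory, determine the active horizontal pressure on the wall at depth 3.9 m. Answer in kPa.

39.1 kPa

K_a = (1 − sin φ)/(1 + sin φ) = 0.3175.
σ_v = γz + q = 20.8 × 3.9 + 42 = 123.1 kPa.
σ_h = K_a σ_v = 0.3175 × 123.1 = 39.09 kPa.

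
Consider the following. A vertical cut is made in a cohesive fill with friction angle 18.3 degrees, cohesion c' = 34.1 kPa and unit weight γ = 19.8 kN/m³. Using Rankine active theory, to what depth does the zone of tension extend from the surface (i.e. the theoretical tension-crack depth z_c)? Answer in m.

4.77 m

K_a = tan²(45° − 18.3°/2) = 0.5221; √K_a = 0.7226.
The active pressure is zero where K_a γ z = 2c√K_a, so z_c = 2c/(γ√K_a) = 2×34.1/(19.8×0.7226) = 4.767 m.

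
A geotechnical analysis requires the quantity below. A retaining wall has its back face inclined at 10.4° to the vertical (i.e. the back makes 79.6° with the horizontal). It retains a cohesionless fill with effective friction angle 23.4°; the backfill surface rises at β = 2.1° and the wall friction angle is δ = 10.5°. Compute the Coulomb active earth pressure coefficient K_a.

0.487

K_a = sin²(α+φ) / [sin²α · sin(α−δ) · (1 + √{sin(φ+δ)sin(φ−β) / (sin(α−δ)sin(α+β))})²].
With α = 79.6°, φ = 23.4°, δ = 10.5°, β = 2.1°: K_a = 0.4874.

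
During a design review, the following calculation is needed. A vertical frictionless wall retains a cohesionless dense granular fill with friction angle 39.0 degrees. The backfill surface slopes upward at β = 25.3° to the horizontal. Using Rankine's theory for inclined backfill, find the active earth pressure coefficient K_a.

0.293

K_a = cos β · (cos β − √(cos²β − cos²φ)) / (cos β + √(cos²β − cos²φ)).
cos β = 0.9041, cos φ = 0.7771, √(cos²β − cos²φ) = 0.4620.
K_a = 0.9041 × (0.9041 − 0.4620)/(0.9041 + 0.4620) = 0.2926.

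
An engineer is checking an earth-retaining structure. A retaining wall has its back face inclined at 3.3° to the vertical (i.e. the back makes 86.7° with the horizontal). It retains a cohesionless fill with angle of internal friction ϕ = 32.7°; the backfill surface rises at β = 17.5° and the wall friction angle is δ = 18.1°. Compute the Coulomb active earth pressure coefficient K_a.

0.376

K_a = sin²(α+φ) / [sin²α · sin(α−δ) · (1 + √{sin(φ+δ)sin(φ−β) / (sin(α−δ)sin(α+β))})²].
With α = 86.7°, φ = 32.7°, δ = 18.1°, β = 17.5°: K_a = 0.3762.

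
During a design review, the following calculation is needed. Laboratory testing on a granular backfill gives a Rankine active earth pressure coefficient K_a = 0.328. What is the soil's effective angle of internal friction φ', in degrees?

K_a = tan²(45° − φ/2) ⇒ 45° − φ/2 = arctan(√0.328) = 29.80°.
φ = 2(45° − 29.80°) = 30.40°.

30.4°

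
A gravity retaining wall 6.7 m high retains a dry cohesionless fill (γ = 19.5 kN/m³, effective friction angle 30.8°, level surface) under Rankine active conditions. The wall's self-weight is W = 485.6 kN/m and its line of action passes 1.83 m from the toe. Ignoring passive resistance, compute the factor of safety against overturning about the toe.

2.82

K_a = tan²(45° − 30.8°/2) = 0.3227.
P_a = ½K_aγH² = 0.5×0.3227×19.5×6.7² = 141.2 kN/m, acting at H/3 = 2.233 m above the base.
Overturning moment M_o = P_a × H/3 = 141.2 × 2.233 = 315.4.
Resisting moment M_r = W × 1.83 = 485.6 × 1.83 = 888.6.
FS_overturning = M_r/M_o = 888.6/315.4 = 2.817.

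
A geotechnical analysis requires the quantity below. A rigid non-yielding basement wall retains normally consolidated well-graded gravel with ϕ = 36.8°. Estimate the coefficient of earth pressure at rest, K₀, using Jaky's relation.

K₀ = 1 − sin φ' = 1 − sin 36.8° = 0.4010.

0.401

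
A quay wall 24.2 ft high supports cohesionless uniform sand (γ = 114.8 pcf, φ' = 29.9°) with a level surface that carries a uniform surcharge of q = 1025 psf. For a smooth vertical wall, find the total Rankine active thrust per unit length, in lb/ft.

19600 lb/ft

K_a = tan²(45° − φ/2) = 0.3347.
Soil triangle: ½ K_a γ H² = 0.5×0.3347×114.8×24.2² = 11250 lb/ft.
Surcharge rectangle: K_a q H = 0.3347×1025×24.2 = 8302 lb/ft.
Total = 11250 + 8302 = 19550 lb/ft.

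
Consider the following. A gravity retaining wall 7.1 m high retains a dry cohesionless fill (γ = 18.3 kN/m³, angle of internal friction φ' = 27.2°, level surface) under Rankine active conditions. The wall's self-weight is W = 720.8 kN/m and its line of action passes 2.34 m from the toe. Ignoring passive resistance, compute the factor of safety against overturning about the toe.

4.15

K_a = tan²(45° − 27.2°/2) = 0.3726.
P_a = ½K_aγH² = 0.5×0.3726×18.3×7.1² = 171.9 kN/m, acting at H/3 = 2.367 m above the base.
Overturning moment M_o = P_a × H/3 = 171.9 × 2.367 = 406.7.
Resisting moment M_r = W × 2.34 = 720.8 × 2.34 = 1687.
FS_overturning = M_r/M_o = 1687/406.7 = 4.147.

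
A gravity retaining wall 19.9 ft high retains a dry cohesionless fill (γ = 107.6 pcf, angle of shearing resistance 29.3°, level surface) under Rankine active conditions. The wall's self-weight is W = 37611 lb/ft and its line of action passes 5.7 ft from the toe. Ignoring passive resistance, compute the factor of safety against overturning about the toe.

K_a = tan²(45° − 29.3°/2) = 0.3428.
P_a = ½K_aγH² = 0.5×0.3428×107.6×19.9² = 7304 lb/ft, acting at H/3 = 6.633 ft above the base.
Overturning moment M_o = P_a × H/3 = 7304 × 6.633 = 48450.
Resisting moment M_r = W × 5.7 = 37611 × 5.7 = 214400.
FS_overturning = M_r/M_o = 214400/48450 = 4.425.

4.42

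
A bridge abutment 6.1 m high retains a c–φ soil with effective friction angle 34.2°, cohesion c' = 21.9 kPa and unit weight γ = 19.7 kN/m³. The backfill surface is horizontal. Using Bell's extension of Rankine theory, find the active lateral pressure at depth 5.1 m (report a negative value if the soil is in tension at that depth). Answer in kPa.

4.97 kPa

K_a = (1 − sin φ)/(1 + sin φ) = 0.2803.
σ_a = K_a γ z − 2c√K_a = 0.2803×19.7×5.1 − 2×21.9×0.5295 = 4.975 kPa.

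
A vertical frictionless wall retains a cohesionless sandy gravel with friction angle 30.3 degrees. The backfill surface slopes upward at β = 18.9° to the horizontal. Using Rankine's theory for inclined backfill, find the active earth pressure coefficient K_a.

K_a = cos β · (cos β − √(cos²β − cos²φ)) / (cos β + √(cos²β − cos²φ)).
cos β = 0.9461, cos φ = 0.8634, √(cos²β − cos²φ) = 0.3868.
K_a = 0.9461 × (0.9461 − 0.3868)/(0.9461 + 0.3868) = 0.3970.

0.397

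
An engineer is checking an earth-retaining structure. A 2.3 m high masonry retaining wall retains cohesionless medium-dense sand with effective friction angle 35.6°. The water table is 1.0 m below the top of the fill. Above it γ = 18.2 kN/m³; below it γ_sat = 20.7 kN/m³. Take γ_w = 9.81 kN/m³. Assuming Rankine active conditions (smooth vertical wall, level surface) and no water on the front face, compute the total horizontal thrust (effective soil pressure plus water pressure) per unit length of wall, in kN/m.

19.4 kN/m

K_a = tan²(45° − φ/2) = 0.2641.
γ' = 20.7 − 9.81 = 10.89 kN/m³. Depth below WT = 1.3 m.
σ'_h at WT = K_a γ d_w = 4.807 kPa; at base = 4.807 + K_a γ' × 1.3 = 8.546 kPa.
P₁ (0–1.0 m) = ½×4.807×1.0 = 2.404. P₂ (1.0–2.3 m) = ½(4.807+8.546)×1.3 = 8.680.
P_w = ½ γ_w h₂² = 0.5×9.81×1.3² = 8.289. Total = 2.404+8.680+8.289 = 19.37 kN/m.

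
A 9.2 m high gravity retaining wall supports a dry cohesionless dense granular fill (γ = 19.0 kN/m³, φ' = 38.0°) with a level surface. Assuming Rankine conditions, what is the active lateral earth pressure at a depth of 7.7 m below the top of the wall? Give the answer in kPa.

K_a = (1 − sin φ)/(1 + sin φ) = 0.2379.
σ_h = K_a γ z = 0.2379 × 19.0 × 7.7 = 34.80 kPa.

34.8 kPa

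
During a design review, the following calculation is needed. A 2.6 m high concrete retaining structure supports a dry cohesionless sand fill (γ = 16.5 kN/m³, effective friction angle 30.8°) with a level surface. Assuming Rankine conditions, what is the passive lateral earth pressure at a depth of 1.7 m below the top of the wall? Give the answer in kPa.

86.9 kPa

K_p = (1 + sin φ)/(1 − sin φ) = 3.099.
σ_h = K_p γ z = 3.099 × 16.5 × 1.7 = 86.92 kPa.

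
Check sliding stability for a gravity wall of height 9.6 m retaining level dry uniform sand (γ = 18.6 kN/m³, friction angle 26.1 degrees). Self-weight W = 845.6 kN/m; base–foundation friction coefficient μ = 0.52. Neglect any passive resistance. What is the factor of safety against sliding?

1.32

K_a = tan²(45° − 26.1°/2) = 0.3889.
P_a = ½K_aγH² = 0.5×0.3889×18.6×9.6² = 333.4 kN/m, acting at H/3 = 3.200 m above the base.
FS_sliding = μW / P_a = 0.52×845.6 / 333.4 = 1.319.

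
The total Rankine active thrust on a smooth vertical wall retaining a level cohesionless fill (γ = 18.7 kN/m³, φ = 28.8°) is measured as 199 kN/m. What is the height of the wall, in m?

K_a = 0.3498. P_a = ½ K_a γ H² ⇒ H = √(2P_a/(K_a γ)).
H = √(2×199/(0.3498×18.7)) = 7.801 m.

7.80 m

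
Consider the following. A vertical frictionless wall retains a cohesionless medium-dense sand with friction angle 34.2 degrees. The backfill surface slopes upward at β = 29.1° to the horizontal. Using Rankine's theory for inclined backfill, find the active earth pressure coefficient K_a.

0.448

K_a = cos β · (cos β − √(cos²β − cos²φ)) / (cos β + √(cos²β − cos²φ)).
cos β = 0.8738, cos φ = 0.8271, √(cos²β − cos²φ) = 0.2818.
K_a = 0.8738 × (0.8738 − 0.2818)/(0.8738 + 0.2818) = 0.4476.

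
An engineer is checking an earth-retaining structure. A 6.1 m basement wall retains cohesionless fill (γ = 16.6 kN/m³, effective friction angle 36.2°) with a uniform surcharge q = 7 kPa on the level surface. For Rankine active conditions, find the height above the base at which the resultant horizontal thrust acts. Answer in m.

K_a = 0.2574.
Triangular part P₁ = ½K_aγH² = 79.49 at H/3 = 2.033 m; rectangular part P₂ = K_a q H = 10.99 at H/2 = 3.050 m.
ȳ = (P₁·2.033 + P₂·3.050)/(P₁+P₂) = 2.157 m.

2.16 m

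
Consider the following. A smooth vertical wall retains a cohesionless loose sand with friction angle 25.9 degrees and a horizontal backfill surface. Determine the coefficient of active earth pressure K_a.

0.392

K_a = (1 − sin φ)/(1 + sin φ) = (1 − sin 25.9°)/(1 + sin 25.9°) = 0.3920.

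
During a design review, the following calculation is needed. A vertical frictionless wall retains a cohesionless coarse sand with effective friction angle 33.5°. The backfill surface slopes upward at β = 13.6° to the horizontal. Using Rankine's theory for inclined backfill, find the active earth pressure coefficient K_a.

K_a = cos β · (cos β − √(cos²β − cos²φ)) / (cos β + √(cos²β − cos²φ)).
cos β = 0.9720, cos φ = 0.8339, √(cos²β − cos²φ) = 0.4993.
K_a = 0.9720 × (0.9720 − 0.4993)/(0.9720 + 0.4993) = 0.3122.

0.312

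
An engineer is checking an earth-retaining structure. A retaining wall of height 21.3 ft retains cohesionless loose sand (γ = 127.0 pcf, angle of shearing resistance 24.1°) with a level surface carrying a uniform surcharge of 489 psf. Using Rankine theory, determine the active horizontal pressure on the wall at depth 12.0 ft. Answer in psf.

846 psf

K_a = (1 − sin φ)/(1 + sin φ) = 0.4201.
σ_v = γz + q = 127.0 × 12.0 + 489 = 2013 psf.
σ_h = K_a σ_v = 0.4201 × 2013 = 845.7 psf.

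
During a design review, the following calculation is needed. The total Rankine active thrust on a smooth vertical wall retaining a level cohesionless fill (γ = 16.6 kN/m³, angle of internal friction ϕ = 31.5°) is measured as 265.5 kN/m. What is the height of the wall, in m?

K_a = 0.3136. P_a = ½ K_a γ H² ⇒ H = √(2P_a/(K_a γ)).
H = √(2×265.5/(0.3136×16.6)) = 10.10 m.

10.1 m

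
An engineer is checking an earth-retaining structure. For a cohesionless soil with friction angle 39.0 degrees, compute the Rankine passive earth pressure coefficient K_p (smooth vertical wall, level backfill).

K_p = (1 + sin φ)/(1 − sin φ) = tan²(45° + 39.0°/2) = 4.395.

4.40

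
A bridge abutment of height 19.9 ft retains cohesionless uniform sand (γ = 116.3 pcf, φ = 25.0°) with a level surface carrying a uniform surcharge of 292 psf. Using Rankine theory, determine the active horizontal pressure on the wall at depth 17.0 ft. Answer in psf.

921 psf

K_a = (1 − sin φ)/(1 + sin φ) = 0.4059.
σ_v = γz + q = 116.3 × 17.0 + 292 = 2269 psf.
σ_h = K_a σ_v = 0.4059 × 2269 = 920.9 psf.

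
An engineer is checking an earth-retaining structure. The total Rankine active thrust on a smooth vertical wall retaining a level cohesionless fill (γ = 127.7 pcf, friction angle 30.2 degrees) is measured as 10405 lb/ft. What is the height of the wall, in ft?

22.2 ft

K_a = 0.3307. P_a = ½ K_a γ H² ⇒ H = √(2P_a/(K_a γ)).
H = √(2×10405/(0.3307×127.7)) = 22.20 ft.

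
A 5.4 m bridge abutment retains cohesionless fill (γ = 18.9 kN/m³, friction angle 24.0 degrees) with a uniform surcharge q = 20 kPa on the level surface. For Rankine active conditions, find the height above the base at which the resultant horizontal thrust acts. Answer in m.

K_a = 0.4217.
Triangular part P₁ = ½K_aγH² = 116.2 at H/3 = 1.800 m; rectangular part P₂ = K_a q H = 45.55 at H/2 = 2.700 m.
ȳ = (P₁·1.800 + P₂·2.700)/(P₁+P₂) = 2.053 m.

2.05 m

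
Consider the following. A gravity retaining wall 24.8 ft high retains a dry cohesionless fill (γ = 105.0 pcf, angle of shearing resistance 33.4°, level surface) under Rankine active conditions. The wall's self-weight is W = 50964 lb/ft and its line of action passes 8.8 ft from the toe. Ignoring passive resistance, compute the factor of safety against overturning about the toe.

K_a = tan²(45° − 33.4°/2) = 0.2899.
P_a = ½K_aγH² = 0.5×0.2899×105.0×24.8² = 9361 lb/ft, acting at H/3 = 8.267 ft above the base.
Overturning moment M_o = P_a × H/3 = 9361 × 8.267 = 77390.
Resisting moment M_r = W × 8.8 = 50964 × 8.8 = 448500.
FS_overturning = M_r/M_o = 448500/77390 = 5.795.

5.80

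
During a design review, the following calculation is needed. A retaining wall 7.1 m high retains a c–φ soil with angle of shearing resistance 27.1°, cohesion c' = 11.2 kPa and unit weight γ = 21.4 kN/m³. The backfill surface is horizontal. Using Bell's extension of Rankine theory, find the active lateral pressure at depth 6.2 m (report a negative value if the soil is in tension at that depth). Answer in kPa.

K_a = (1 − sin φ)/(1 + sin φ) = 0.3741.
σ_a = K_a γ z − 2c√K_a = 0.3741×21.4×6.2 − 2×11.2×0.6116 = 35.93 kPa.

35.9 kPa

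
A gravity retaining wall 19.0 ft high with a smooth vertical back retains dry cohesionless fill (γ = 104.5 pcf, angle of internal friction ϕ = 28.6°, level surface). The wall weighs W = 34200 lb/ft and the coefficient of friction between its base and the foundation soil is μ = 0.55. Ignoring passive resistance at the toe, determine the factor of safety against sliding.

2.83

K_a = tan²(45° − 28.6°/2) = 0.3525.
P_a = ½K_aγH² = 0.5×0.3525×104.5×19.0² = 6650 lb/ft, acting at H/3 = 6.333 ft above the base.
FS_sliding = μW / P_a = 0.55×34200 / 6650 = 2.829.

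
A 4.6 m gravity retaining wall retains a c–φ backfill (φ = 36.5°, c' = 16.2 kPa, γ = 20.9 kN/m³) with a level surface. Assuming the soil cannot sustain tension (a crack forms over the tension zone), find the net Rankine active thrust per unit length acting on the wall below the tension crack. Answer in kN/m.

6.17 kN/m

K_a = 0.2541; √K_a = 0.5040.
Tension-crack depth z_c = 2c/(γ√K_a) = 2×16.2/(20.9×0.5040) = 3.076 m.
σ_a at base = K_a γ H − 2c√K_a = 0.2541×20.9×4.6 − 2×16.2×0.5040 = 8.094 kPa.
P_a = ½ × 8.094 × (H − z_c) = 0.5×8.094×1.524 = 6.169 kN/m.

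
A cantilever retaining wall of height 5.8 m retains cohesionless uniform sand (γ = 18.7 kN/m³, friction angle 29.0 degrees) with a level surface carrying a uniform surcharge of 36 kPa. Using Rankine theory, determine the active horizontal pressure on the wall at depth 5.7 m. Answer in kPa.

49.5 kPa

K_a = (1 − sin φ)/(1 + sin φ) = 0.3470.
σ_v = γz + q = 18.7 × 5.7 + 36 = 142.6 kPa.
σ_h = K_a σ_v = 0.3470 × 142.6 = 49.48 kPa.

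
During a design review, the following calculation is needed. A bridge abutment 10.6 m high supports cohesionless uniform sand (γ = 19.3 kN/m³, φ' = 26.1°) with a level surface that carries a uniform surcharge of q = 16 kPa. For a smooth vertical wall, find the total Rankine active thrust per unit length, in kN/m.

488 kN/m

K_a = tan²(45° − φ/2) = 0.3889.
Soil triangle: ½ K_a γ H² = 0.5×0.3889×19.3×10.6² = 421.7 kN/m.
Surcharge rectangle: K_a q H = 0.3889×16×10.6 = 65.97 kN/m.
Total = 421.7 + 65.97 = 487.7 kN/m.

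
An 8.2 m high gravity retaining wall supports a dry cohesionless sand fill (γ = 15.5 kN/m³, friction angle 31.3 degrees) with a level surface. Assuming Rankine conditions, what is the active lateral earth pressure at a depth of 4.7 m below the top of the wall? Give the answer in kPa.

23.0 kPa

K_a = (1 − sin φ)/(1 + sin φ) = 0.3162.
σ_h = K_a γ z = 0.3162 × 15.5 × 4.7 = 23.04 kPa.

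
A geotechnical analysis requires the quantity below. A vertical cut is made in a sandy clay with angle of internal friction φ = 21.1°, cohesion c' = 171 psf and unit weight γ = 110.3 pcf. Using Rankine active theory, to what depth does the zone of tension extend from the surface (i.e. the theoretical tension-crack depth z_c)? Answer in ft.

K_a = tan²(45° − 21.1°/2) = 0.4706; √K_a = 0.6860.
The active pressure is zero where K_a γ z = 2c√K_a, so z_c = 2c/(γ√K_a) = 2×171/(110.3×0.6860) = 4.520 ft.

4.52 ft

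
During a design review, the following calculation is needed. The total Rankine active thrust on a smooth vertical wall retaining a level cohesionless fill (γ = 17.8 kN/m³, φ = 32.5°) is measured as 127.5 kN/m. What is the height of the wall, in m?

6.90 m

K_a = 0.3010. P_a = ½ K_a γ H² ⇒ H = √(2P_a/(K_a γ)).
H = √(2×127.5/(0.3010×17.8)) = 6.899 m.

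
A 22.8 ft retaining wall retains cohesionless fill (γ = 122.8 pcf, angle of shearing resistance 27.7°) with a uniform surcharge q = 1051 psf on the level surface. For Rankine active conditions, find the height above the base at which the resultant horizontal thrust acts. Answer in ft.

9.23 ft

K_a = 0.3653.
Triangular part P₁ = ½K_aγH² = 11660 at H/3 = 7.600 ft; rectangular part P₂ = K_a q H = 8754 at H/2 = 11.40 ft.
ȳ = (P₁·7.600 + P₂·11.40)/(P₁+P₂) = 9.230 ft.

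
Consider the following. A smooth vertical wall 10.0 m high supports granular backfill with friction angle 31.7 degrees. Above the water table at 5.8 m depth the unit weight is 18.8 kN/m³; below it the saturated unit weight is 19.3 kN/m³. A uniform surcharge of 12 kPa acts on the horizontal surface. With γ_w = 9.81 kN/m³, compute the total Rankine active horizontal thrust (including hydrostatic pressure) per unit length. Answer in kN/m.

391 kN/m

K_a = tan²(45° − φ/2) = 0.3111.
γ' = 19.3 − 9.81 = 9.490 kN/m³. h₂ = H − d_w = 4.2 m.
σ'_h: at surface K_a·q = 3.733; at WT K_a(q+γd_w) = 37.65; at base K_a(q+γd_w+γ'h₂) = 50.05 kPa.
P₁ = ½(3.733+37.65)×5.8 = 120.0; P₂ = ½(37.65+50.05)×4.2 = 184.2; P_w = ½γ_w h₂² = 86.52.
Total = 120.0+184.2+86.52 = 390.7 kN/m.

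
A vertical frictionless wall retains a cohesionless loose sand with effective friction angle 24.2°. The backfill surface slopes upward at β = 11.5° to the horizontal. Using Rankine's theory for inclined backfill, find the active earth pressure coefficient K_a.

0.455

K_a = cos β · (cos β − √(cos²β − cos²φ)) / (cos β + √(cos²β − cos²φ)).
cos β = 0.9799, cos φ = 0.9121, √(cos²β − cos²φ) = 0.3582.
K_a = 0.9799 × (0.9799 − 0.3582)/(0.9799 + 0.3582) = 0.4553.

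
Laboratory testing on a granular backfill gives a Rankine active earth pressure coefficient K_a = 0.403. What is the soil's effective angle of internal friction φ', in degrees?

25.2°

K_a = tan²(45° − φ/2) ⇒ 45° − φ/2 = arctan(√0.403) = 32.41°.
φ = 2(45° − 32.41°) = 25.18°.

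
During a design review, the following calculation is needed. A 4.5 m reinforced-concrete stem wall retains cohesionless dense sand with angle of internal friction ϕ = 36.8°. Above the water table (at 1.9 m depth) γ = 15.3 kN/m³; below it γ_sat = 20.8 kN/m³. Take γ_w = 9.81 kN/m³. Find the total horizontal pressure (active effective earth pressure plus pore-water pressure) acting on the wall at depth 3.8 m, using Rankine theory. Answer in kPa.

31.2 kPa

K_a = (1 − sin φ)/(1 + sin φ) = 0.2508.
γ' = 20.8 − 9.81 = 10.99 kN/m³.
Effective vertical stress at 3.8 m: σ'_v = 15.3×1.9 + 10.99×1.90 = 49.95 kPa.
σ'_h = K_a σ'_v = 0.2508 × 49.95 = 12.53 kPa; u = γ_w × 1.90 = 18.64 kPa.
Total σ_h = 12.53 + 18.64 = 31.16 kPa.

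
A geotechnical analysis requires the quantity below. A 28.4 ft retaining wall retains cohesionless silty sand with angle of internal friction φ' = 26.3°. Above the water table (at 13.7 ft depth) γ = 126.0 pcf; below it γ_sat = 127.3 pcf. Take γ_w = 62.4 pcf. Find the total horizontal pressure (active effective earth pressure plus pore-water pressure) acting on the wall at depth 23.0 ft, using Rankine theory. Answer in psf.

1480 psf

K_a = (1 − sin φ)/(1 + sin φ) = 0.3859.
γ' = 127.3 − 62.4 = 64.90 pcf.
Effective vertical stress at 23.0 ft: σ'_v = 126.0×13.7 + 64.90×9.30 = 2330 psf.
σ'_h = K_a σ'_v = 0.3859 × 2330 = 899.1 psf; u = γ_w × 9.30 = 580.3 psf.
Total σ_h = 899.1 + 580.3 = 1479 psf.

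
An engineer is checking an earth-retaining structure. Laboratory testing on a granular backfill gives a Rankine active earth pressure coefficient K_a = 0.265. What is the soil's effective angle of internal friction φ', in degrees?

K_a = tan²(45° − φ/2) ⇒ 45° − φ/2 = arctan(√0.265) = 27.24°.
φ = 2(45° − 27.24°) = 35.52°.

35.5°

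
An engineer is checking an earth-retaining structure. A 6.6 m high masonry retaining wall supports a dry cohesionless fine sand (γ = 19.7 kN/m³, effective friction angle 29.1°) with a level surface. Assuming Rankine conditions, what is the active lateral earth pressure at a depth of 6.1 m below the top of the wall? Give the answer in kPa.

K_a = (1 − sin φ)/(1 + sin φ) = 0.3456.
σ_h = K_a γ z = 0.3456 × 19.7 × 6.1 = 41.53 kPa.

41.5 kPa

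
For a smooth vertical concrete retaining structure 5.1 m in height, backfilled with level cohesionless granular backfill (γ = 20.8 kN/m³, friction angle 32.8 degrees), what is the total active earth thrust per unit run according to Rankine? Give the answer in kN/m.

K_a = tan²(45° − φ/2) = 0.2973.
P_a = ½ K_a γ H² = 0.5 × 0.2973 × 20.8 × 5.1² = 80.41 kN/m.

80.4 kN/m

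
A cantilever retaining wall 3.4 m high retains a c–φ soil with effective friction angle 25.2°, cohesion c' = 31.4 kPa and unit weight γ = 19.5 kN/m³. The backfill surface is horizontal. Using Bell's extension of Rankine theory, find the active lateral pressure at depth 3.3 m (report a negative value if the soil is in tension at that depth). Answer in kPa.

K_a = (1 − sin φ)/(1 + sin φ) = 0.4027.
σ_a = K_a γ z − 2c√K_a = 0.4027×19.5×3.3 − 2×31.4×0.6346 = -13.94 kPa.

-13.9 kPa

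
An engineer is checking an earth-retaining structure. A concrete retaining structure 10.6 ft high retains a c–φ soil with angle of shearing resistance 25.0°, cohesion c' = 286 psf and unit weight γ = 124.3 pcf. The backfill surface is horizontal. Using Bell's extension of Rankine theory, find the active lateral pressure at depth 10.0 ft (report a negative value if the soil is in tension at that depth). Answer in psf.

K_a = (1 − sin φ)/(1 + sin φ) = 0.4059.
σ_a = K_a γ z − 2c√K_a = 0.4059×124.3×10.0 − 2×286×0.6371 = 140.1 psf.

140 psf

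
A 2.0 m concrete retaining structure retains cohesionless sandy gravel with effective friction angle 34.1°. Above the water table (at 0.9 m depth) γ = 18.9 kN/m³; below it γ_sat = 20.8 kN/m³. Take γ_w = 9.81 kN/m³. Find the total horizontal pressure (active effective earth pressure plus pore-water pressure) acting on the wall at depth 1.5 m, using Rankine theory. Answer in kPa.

K_a = (1 − sin φ)/(1 + sin φ) = 0.2815.
γ' = 20.8 − 9.81 = 10.99 kN/m³.
Effective vertical stress at 1.5 m: σ'_v = 18.9×0.9 + 10.99×0.600 = 23.60 kPa.
σ'_h = K_a σ'_v = 0.2815 × 23.60 = 6.645 kPa; u = γ_w × 0.600 = 5.886 kPa.
Total σ_h = 6.645 + 5.886 = 12.53 kPa.

12.5 kPa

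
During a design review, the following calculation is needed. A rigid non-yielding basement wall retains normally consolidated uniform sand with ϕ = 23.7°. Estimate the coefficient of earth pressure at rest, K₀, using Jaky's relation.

0.598

K₀ = 1 − sin φ' = 1 − sin 23.7° = 0.5981.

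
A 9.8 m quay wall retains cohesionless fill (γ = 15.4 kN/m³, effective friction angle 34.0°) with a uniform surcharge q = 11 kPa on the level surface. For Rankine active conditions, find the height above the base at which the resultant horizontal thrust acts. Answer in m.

K_a = 0.2827.
Triangular part P₁ = ½K_aγH² = 209.1 at H/3 = 3.267 m; rectangular part P₂ = K_a q H = 30.48 at H/2 = 4.900 m.
ȳ = (P₁·3.267 + P₂·4.900)/(P₁+P₂) = 3.474 m.

3.47 m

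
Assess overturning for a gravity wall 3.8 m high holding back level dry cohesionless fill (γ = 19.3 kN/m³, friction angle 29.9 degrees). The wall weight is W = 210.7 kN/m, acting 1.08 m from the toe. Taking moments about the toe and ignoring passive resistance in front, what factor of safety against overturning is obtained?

K_a = tan²(45° − 29.9°/2) = 0.3347.
P_a = ½K_aγH² = 0.5×0.3347×19.3×3.8² = 46.64 kN/m, acting at H/3 = 1.267 m above the base.
Overturning moment M_o = P_a × H/3 = 46.64 × 1.267 = 59.07.
Resisting moment M_r = W × 1.08 = 210.7 × 1.08 = 227.6.
FS_overturning = M_r/M_o = 227.6/59.07 = 3.852.

3.85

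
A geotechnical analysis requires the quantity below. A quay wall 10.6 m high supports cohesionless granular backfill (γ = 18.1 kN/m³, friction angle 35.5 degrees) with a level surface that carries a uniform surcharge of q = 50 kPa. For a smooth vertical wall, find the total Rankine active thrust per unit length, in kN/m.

410 kN/m

K_a = tan²(45° − φ/2) = 0.2653.
Soil triangle: ½ K_a γ H² = 0.5×0.2653×18.1×10.6² = 269.7 kN/m.
Surcharge rectangle: K_a q H = 0.2653×50×10.6 = 140.6 kN/m.
Total = 269.7 + 140.6 = 410.3 kN/m.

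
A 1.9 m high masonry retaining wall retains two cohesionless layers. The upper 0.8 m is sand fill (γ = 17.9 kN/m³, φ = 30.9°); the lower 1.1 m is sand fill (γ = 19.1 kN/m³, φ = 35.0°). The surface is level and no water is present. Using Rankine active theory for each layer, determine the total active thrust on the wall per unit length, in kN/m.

K_a1 = tan²(45°−30.9°/2) = 0.3214; K_a2 = tan²(45°−35.0°/2) = 0.2710.
Layer 1: σ at base = K_a1 γ₁ h₁ = 4.603 kPa; P₁ = ½×4.603×0.8 = 1.841.
Layer 2: σ_v at top = γ₁h₁ = 14.32; σ_h top = K_a2×14.32 = 3.881; σ_h base = K_a2×(14.32+19.1×1.1) = 9.574.
P₂ = ½(3.881+9.574)×1.1 = 7.400. Total P_a = 1.841+7.400 = 9.241 kN/m.

9.24 kN/m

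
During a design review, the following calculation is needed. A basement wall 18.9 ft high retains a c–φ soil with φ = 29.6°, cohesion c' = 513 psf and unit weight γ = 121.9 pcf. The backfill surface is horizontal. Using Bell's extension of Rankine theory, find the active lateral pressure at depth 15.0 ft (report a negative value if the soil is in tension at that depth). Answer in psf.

K_a = (1 − sin φ)/(1 + sin φ) = 0.3387.
σ_a = K_a γ z − 2c√K_a = 0.3387×121.9×15.0 − 2×513×0.5820 = 22.24 psf.

22.2 psf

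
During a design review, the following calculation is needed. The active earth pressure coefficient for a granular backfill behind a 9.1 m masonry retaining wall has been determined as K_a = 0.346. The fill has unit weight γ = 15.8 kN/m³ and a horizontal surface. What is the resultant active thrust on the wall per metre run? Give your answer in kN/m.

P = ½ K_a γ H² = 0.5 × 0.346 × 15.8 × 9.1² = 226.4 kN/m.

226 kN/m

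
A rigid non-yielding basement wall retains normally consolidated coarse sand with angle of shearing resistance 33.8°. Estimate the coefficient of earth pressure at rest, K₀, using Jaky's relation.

K₀ = 1 − sin φ' = 1 − sin 33.8° = 0.4437.

0.444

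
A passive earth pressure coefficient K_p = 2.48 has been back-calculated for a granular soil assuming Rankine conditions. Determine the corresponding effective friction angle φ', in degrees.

25.2°

K_p = (1+sin φ)/(1−sin φ) ⇒ sin φ = (K_p − 1)/(K_p + 1) = 0.4253.
φ = arcsin(0.4253) = 25.17°.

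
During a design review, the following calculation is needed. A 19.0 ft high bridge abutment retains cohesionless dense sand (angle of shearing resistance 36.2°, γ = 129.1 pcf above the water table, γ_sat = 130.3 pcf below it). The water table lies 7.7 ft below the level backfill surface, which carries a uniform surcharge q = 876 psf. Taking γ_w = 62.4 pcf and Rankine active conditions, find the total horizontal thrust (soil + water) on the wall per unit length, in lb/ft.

K_a = tan²(45° − φ/2) = 0.2574.
γ' = 130.3 − 62.4 = 67.90 pcf. h₂ = H − d_w = 11.3 ft.
σ'_h: at surface K_a·q = 225.5; at WT K_a(q+γd_w) = 481.3; at base K_a(q+γd_w+γ'h₂) = 678.8 psf.
P₁ = ½(225.5+481.3)×7.7 = 2721; P₂ = ½(481.3+678.8)×11.3 = 6555; P_w = ½γ_w h₂² = 3984.
Total = 2721+6555+3984 = 13260 lb/ft.

13300 lb/ft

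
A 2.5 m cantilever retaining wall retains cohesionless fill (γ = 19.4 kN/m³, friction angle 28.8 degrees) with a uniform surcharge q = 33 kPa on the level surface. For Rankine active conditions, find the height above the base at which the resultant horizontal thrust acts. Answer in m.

1.07 m

K_a = 0.3498.
Triangular part P₁ = ½K_aγH² = 21.20 at H/3 = 0.8333 m; rectangular part P₂ = K_a q H = 28.85 at H/2 = 1.250 m.
ȳ = (P₁·0.8333 + P₂·1.250)/(P₁+P₂) = 1.074 m.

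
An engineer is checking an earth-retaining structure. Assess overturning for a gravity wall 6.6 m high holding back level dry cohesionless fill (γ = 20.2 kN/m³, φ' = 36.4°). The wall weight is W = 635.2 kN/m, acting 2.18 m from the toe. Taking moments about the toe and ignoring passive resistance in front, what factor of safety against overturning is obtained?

K_a = tan²(45° − 36.4°/2) = 0.2552.
P_a = ½K_aγH² = 0.5×0.2552×20.2×6.6² = 112.3 kN/m, acting at H/3 = 2.200 m above the base.
Overturning moment M_o = P_a × H/3 = 112.3 × 2.200 = 247.0.
Resisting moment M_r = W × 2.18 = 635.2 × 2.18 = 1385.
FS_overturning = M_r/M_o = 1385/247.0 = 5.607.

5.61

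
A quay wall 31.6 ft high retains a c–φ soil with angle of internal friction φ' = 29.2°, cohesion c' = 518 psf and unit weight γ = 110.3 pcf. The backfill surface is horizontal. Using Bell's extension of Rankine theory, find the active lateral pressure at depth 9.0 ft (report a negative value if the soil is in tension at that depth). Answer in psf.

-266 psf

K_a = (1 − sin φ)/(1 + sin φ) = 0.3442.
σ_a = K_a γ z − 2c√K_a = 0.3442×110.3×9.0 − 2×518×0.5867 = -266.1 psf.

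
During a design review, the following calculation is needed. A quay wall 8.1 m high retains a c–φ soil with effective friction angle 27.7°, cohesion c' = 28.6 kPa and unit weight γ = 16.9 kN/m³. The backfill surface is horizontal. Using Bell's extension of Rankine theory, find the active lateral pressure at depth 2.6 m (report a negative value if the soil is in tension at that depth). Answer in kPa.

K_a = (1 − sin φ)/(1 + sin φ) = 0.3653.
σ_a = K_a γ z − 2c√K_a = 0.3653×16.9×2.6 − 2×28.6×0.6044 = -18.52 kPa.

-18.5 kPa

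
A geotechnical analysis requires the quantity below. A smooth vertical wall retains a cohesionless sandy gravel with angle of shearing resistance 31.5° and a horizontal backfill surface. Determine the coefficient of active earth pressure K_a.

K_a = tan²(45° − φ/2) = tan²(29.25°) = 0.3136.

0.314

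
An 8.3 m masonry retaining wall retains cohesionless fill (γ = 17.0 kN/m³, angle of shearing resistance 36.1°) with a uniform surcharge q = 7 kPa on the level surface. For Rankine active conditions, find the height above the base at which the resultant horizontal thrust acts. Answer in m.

2.89 m

K_a = 0.2585.
Triangular part P₁ = ½K_aγH² = 151.4 at H/3 = 2.767 m; rectangular part P₂ = K_a q H = 15.02 at H/2 = 4.150 m.
ȳ = (P₁·2.767 + P₂·4.150)/(P₁+P₂) = 2.892 m.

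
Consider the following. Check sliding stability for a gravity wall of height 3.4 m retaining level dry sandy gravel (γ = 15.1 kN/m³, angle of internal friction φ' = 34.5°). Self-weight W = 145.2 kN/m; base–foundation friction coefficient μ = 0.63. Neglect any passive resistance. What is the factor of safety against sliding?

K_a = tan²(45° − 34.5°/2) = 0.2768.
P_a = ½K_aγH² = 0.5×0.2768×15.1×3.4² = 24.16 kN/m, acting at H/3 = 1.133 m above the base.
FS_sliding = μW / P_a = 0.63×145.2 / 24.16 = 3.786.

3.79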